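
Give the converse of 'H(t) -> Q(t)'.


The converse of (P → Q) is (Q → P). It is not in general equivalent to the original.
Here P = 'H(t)' and Q = 'Q(t)'.

If Q(t), then H(t).


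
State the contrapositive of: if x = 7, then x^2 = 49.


The contrapositive of (P → Q) is (¬Q → ¬P); it is logically equivalent to the original.
Here P = 'x = 7' and Q = 'x^2 = 49'.

If not (x^2 = 49), then not (x = 7).


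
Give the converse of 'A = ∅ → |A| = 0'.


The converse of (P → Q) is (Q → P). It is not in general equivalent to the original.
Here P = 'A = ∅' and Q = '|A| = 0'.

If |A| = 0, then A = ∅.


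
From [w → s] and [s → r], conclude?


Hypothetical syllogism: from (P → Q) and (Q → R), infer (P → R).
Chain the two implications through the shared middle term 's'.

w → r


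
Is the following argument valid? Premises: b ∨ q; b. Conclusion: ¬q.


This is affirming a disjunct (fallacy). There exist truth assignments where the premises are all true but the conclusion is false.

Invalid.


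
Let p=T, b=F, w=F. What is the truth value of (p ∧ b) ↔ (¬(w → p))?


Substitute p=T, b=F, w=F:
p ∧ b = T ∧ F = F
w → p = F → T = T
¬(w → p) = F
(p ∧ b) ↔ (¬(w → p)) = F ↔ F = T

T


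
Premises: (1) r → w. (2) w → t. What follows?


Hypothetical syllogism: from (P → Q) and (Q → R), infer (P → R).
Chain the two implications through the shared middle term 'w'.

r → t


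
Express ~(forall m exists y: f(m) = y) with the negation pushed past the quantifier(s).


Negation flips each quantifier (∀↔∃) and negates the inner predicate.
¬(forall m exists y: φ) = exists m forall y: ¬φ.

exists m forall y: ~(f(m) = y)


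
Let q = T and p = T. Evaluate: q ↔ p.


Biconditional is true when both operands have the same truth value.
Substitute: q=T, p=T.
T ↔ T evaluates to T.

T


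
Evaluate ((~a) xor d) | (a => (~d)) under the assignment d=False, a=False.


Substitute d=False, a=False:
~a = True
(~a) xor d = True xor False = True
~d = True
a => (~d) = False => True = True
((~a) xor d) | (a => (~d)) = True | True = True

True


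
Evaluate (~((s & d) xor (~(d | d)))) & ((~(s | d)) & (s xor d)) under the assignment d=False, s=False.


Substitute d=False, s=False:
s & d = False & False = False
d | d = False | False = False
~(d | d) = True
(s & d) xor (~(d | d)) = False xor True = True
~((s & d) xor (~(d | d))) = False
s | d = False | False = False
~(s | d) = True
s xor d = False xor False = False
(~(s | d)) & (s xor d) = True & False = False
(~((s & d) xor (~(d | d)))) & ((~(s | d)) & (s xor d)) = False & False = False

False


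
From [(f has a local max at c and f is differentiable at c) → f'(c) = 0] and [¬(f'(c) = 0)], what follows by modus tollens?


Modus tollens: from (P → Q) and ¬Q, infer ¬P.
Q = 'f'(c) = 0' is denied; since P → Q, P must also fail.

Not ((f has a local max at c and f is differentiable at c)).


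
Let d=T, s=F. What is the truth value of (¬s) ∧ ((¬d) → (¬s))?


Substitute d=T, s=F:
¬s = T
¬d = F
¬s = T
(¬d) → (¬s) = F → T = T
(¬s) ∧ ((¬d) → (¬s)) = T ∧ T = T

T


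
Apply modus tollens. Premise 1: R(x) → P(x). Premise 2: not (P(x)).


Modus tollens: from (P → Q) and ¬Q, infer ¬P.
Q = 'P(x)' is denied; since P → Q, P must also fail.

Not (R(x)).


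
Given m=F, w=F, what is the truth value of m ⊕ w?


Exclusive or is true when exactly one operand is true.
Substitute: m=F, w=F.
F ⊕ F evaluates to F.

F


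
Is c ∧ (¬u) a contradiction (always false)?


Truth table over {c, u}:
c | u | φ
---------
F | F | F
T | F | T
F | T | F
T | T | F
Satisfying assignment at row 2: c=T, u=F gives T.

No, it is not a contradiction.


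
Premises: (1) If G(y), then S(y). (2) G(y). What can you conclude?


Modus ponens: from (P → Q) and P, infer Q.
P = 'G(y)' is asserted, and P → Q holds, so Q follows.

S(y).


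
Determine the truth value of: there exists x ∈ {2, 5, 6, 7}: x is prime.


Evaluate the predicate on each element: 2:T, 5:T, 6:F, 7:T.
Witness x = 2 satisfies the predicate.

T


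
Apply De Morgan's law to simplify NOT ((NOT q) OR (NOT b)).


De Morgan: the negation of a disjunction is the conjunction of the negations.
Distribute NOT across OR, flipping it to AND, and negate each literal.

q AND b


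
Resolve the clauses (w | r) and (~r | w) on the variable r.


The clauses contain complementary literals r and ~r.
Resolution eliminates this pair and disjoins the remaining literals (merging duplicates).

w


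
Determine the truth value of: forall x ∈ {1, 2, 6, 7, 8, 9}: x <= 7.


Evaluate the predicate on each element: 1:True, 2:True, 6:True, 7:True, 8:False, 9:False.
Counterexample x = 8 fails the predicate.

False


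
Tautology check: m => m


Build the truth table over {m}:
m | φ
-----
False | True
True | True
Every row evaluates to true.

Yes, it is a tautology.


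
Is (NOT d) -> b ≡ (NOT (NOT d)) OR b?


Compare truth tables:
b | d | φ | ψ
-------------
F | F | F | F
T | F | T | T
F | T | T | T
T | T | T | T
The columns φ and ψ agree on every row.

Yes, they are logically equivalent.


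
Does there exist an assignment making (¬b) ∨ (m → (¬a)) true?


Search for a satisfying assignment over {a, b, m}.
Try a=F, b=F, m=F: the formula evaluates to T.
A satisfying assignment exists.

Satisfiable.


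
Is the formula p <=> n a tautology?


Build the truth table over {n, p}:
n | p | φ
---------
False | False | True
True | False | False
False | True | False
True | True | True
Counterexample at row 2: with n=True, p=False, the formula is False.

No, it is not a tautology.


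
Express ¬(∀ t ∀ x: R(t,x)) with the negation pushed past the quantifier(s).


Negation flips each quantifier (∀↔∃) and negates the inner predicate.
¬(∀ t ∀ x: φ) = ∃ t ∃ x: ¬φ.

∃ t ∃ x: ¬(R(t,x))


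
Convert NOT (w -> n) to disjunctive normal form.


Step 1: Rewrite implication then negate: ¬(¬w ∨ n) = w ∧ ¬n.

w AND (NOT n)


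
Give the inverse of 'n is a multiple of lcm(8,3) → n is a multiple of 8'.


The inverse of (P → Q) is (¬P → ¬Q). It is equivalent to the converse, not to the original.
Here P = 'n is a multiple of lcm(8,3)' and Q = 'n is a multiple of 8'.

If not (n is a multiple of lcm(8,3)), then not (n is a multiple of 8).


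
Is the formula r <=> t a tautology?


Build the truth table over {r, t}:
r | t | φ
---------
False | False | True
True | False | False
False | True | False
True | True | True
Counterexample at row 2: with r=True, t=False, the formula is False.

No, it is not a tautology.


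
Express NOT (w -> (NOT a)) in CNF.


Step 1: Rewrite w → (¬a) as ¬w ∨ (¬a).
Step 2: Negate: ¬(¬w ∨ (¬a)) = w ∧ ¬(¬a) (De Morgan + double negation).
Step 3: Eliminate any double negations (¬¬X = X).

w AND a


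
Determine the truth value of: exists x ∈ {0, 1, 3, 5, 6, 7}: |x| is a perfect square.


Evaluate the predicate on each element: 0:True, 1:True, 3:False, 5:False, 6:False, 7:False.
Witness x = 0 satisfies the predicate.

True


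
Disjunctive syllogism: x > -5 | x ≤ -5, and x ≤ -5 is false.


Disjunctive syllogism: from (P ∨ Q) and ¬P, infer Q.
One disjunct, 'x ≤ -5', is ruled out; the other must hold.

x > -5


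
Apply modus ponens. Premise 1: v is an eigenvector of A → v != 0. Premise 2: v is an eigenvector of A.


Modus ponens: from (P → Q) and P, infer Q.
P = 'v is an eigenvector of A' is asserted, and P → Q holds, so Q follows.

v != 0.


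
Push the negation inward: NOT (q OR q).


De Morgan: the negation of a disjunction is the conjunction of the negations.
Distribute NOT across OR, flipping it to AND, and negate each literal.

(NOT q) AND (NOT q)


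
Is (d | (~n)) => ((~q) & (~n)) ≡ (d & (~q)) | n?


Compare truth tables:
d | n | q | φ | ψ
-----------------
False | False | False | True | False
True | False | False | True | True
False | True | False | True | True
True | True | False | False | True
False | False | True | False | False
True | False | True | False | False
False | True | True | True | True
True | True | True | False | True
They differ at row 1 (d=False, n=False, q=False): φ=True but ψ=False.

No, they are not logically equivalent.


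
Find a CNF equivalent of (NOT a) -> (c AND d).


Step 1: Rewrite (¬a) → (c ∧ d) as ¬(¬a) ∨ (c ∧ d).
Step 2: Distribute ∨ over ∧.
Step 3: Eliminate any double negations (¬¬X = X).

(a OR c) AND (a OR d)


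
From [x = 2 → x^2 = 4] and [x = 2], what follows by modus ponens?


Modus ponens: from (P → Q) and P, infer Q.
P = 'x = 2' is asserted, and P → Q holds, so Q follows.

x^2 = 4.


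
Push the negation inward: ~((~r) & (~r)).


De Morgan: the negation of a conjunction is the disjunction of the negations.
Distribute ~ across &, flipping it to |, and negate each literal.

r | r


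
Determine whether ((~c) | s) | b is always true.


Build the truth table over {b, c, s}:
b | c | s | φ
-------------
False | False | False | True
True | False | False | True
False | True | False | False
True | True | False | True
False | False | True | True
True | False | True | True
False | True | True | True
True | True | True | True
Counterexample at row 3: with b=False, c=True, s=False, the formula is False.

No, it is not a tautology.


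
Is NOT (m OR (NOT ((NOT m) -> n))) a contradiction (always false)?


Truth table over {m, n}:
m | n | φ
---------
F | F | F
T | F | F
F | T | T
T | T | F
Satisfying assignment at row 3: m=F, n=T gives T.

No, it is not a contradiction.


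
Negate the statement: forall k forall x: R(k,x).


Negation flips each quantifier (∀↔∃) and negates the inner predicate.
¬(forall k forall x: φ) = exists k exists x: ¬φ.

exists k exists x: ~(R(k,x))


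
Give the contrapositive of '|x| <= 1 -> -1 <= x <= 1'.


The contrapositive of (P → Q) is (¬Q → ¬P); it is logically equivalent to the original.
Here P = '|x| <= 1' and Q = '-1 <= x <= 1'.

If not (-1 <= x <= 1), then not (|x| <= 1).


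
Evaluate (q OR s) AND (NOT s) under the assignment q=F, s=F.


Substitute q=F, s=F:
q OR s = F OR F = F
NOT s = T
(q OR s) AND (NOT s) = F AND T = F

F


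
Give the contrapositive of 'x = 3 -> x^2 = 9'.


The contrapositive of (P → Q) is (¬Q → ¬P); it is logically equivalent to the original.
Here P = 'x = 3' and Q = 'x^2 = 9'.

If not (x^2 = 9), then not (x = 3).


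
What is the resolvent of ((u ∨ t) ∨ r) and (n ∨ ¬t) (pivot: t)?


The clauses contain complementary literals t and ¬t.
Resolution eliminates this pair and disjoins the remaining literals (merging duplicates).

((r ∨ u) ∨ n)


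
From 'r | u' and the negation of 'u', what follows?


Disjunctive syllogism: from (P ∨ Q) and ¬P, infer Q.
One disjunct, 'u', is ruled out; the other must hold.

r


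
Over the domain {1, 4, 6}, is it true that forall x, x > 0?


Evaluate the predicate on each element: 1:True, 4:True, 6:True.
Every element satisfies the predicate.

True


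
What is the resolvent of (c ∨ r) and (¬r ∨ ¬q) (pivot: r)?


The clauses contain complementary literals r and ¬r.
Resolution eliminates this pair and disjoins the remaining literals (merging duplicates).

(c ∨ ¬q)


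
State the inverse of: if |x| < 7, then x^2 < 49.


The inverse of (P → Q) is (¬P → ¬Q). It is equivalent to the converse, not to the original.
Here P = '|x| < 7' and Q = 'x^2 < 49'.

If not (|x| < 7), then not (x^2 < 49).


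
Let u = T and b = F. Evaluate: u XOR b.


Exclusive or is true when exactly one operand is true.
Substitute: u=T, b=F.
T XOR F evaluates to T.

T


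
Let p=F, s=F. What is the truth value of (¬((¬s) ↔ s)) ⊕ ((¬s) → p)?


Substitute p=F, s=F:
¬s = T
(¬s) ↔ s = T ↔ F = F
¬((¬s) ↔ s) = T
¬s = T
(¬s) → p = T → F = F
(¬((¬s) ↔ s)) ⊕ ((¬s) → p) = T ⊕ F = T

T


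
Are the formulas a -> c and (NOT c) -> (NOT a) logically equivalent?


Compare truth tables:
a | c | φ | ψ
-------------
F | F | T | T
T | F | F | F
F | T | T | T
T | T | T | T
The columns φ and ψ agree on every row.

Yes, they are logically equivalent.


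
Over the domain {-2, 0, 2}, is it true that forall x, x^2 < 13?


Evaluate the predicate on each element: -2:True, 0:True, 2:True.
Every element satisfies the predicate.

True


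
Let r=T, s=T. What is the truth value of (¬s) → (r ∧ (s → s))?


Substitute r=T, s=T:
¬s = F
s → s = T → T = T
r ∧ (s → s) = T ∧ T = T
(¬s) → (r ∧ (s → s)) = F → T = T

T


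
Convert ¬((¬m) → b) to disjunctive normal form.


Step 1: Rewrite implication then negate: ¬(¬(¬m) ∨ b) = (¬m) ∧ ¬b.

(¬m) ∧ (¬b)


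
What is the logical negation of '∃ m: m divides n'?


¬(∀ x: φ) = ∃ x: ¬φ, and ¬(∃ x: φ) = ∀ x: ¬φ.
Apply to the existential statement.

∀ m: ¬(m divides n)


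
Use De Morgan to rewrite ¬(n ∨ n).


De Morgan: the negation of a disjunction is the conjunction of the negations.
Distribute ¬ across ∨, flipping it to ∧, and negate each literal.

(¬n) ∧ (¬n)


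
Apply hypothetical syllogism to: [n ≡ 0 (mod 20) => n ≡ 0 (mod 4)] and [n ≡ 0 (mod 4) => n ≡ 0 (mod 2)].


Hypothetical syllogism: from (P → Q) and (Q → R), infer (P → R).
Chain the two implications through the shared middle term 'n ≡ 0 (mod 4)'.

n ≡ 0 (mod 20) => n ≡ 0 (mod 2)


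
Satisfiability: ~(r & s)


Search for a satisfying assignment over {r, s}.
Try r=False, s=False: the formula evaluates to True.
A satisfying assignment exists.

Satisfiable.


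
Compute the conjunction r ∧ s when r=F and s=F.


Conjunction is true only when both operands are true.
Substitute: r=F, s=F.
F ∧ F evaluates to F.

F


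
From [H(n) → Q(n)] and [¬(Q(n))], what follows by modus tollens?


Modus tollens: from (P → Q) and ¬Q, infer ¬P.
Q = 'Q(n)' is denied; since P → Q, P must also fail.

Not (H(n)).


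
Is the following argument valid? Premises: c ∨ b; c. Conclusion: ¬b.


This is affirming a disjunct (fallacy). There exist truth assignments where the premises are all true but the conclusion is false.

Invalid.


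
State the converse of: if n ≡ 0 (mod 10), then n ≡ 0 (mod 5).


The converse of (P → Q) is (Q → P). It is not in general equivalent to the original.
Here P = 'n ≡ 0 (mod 10)' and Q = 'n ≡ 0 (mod 5)'.

If n ≡ 0 (mod 5), then n ≡ 0 (mod 10).


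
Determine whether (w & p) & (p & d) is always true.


Build the truth table over {d, p, w}:
d | p | w | φ
-------------
False | False | False | False
True | False | False | False
False | True | False | False
True | True | False | False
False | False | True | False
True | False | True | False
False | True | True | False
True | True | True | True
Counterexample at row 1: with d=False, p=False, w=False, the formula is False.

No, it is not a tautology.


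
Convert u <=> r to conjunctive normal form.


Step 1: Rewrite u ↔ r as (u → r) ∧ (r → u).
Step 2: Rewrite each implication as a disjunction.

((~u) | r) & ((~r) | u)


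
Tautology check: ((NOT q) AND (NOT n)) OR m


Build the truth table over {m, n, q}:
m | n | q | φ
-------------
F | F | F | T
T | F | F | T
F | T | F | F
T | T | F | T
F | F | T | F
T | F | T | T
F | T | T | F
T | T | T | T
Counterexample at row 3: with m=F, n=T, q=F, the formula is F.

No, it is not a tautology.


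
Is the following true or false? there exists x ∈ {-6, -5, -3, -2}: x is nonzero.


Evaluate the predicate on each element: -6:T, -5:T, -3:T, -2:T.
Witness x = -6 satisfies the predicate.

T


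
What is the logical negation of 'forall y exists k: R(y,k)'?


Negation flips each quantifier (∀↔∃) and negates the inner predicate.
¬(forall y exists k: φ) = exists y forall k: ¬φ.

exists y forall k: ~(R(y,k))


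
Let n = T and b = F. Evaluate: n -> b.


Implication is false only when antecedent is true and consequent is false.
Substitute: n=T, b=F.
T -> F evaluates to F.

F


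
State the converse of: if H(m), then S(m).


The converse of (P → Q) is (Q → P). It is not in general equivalent to the original.
Here P = 'H(m)' and Q = 'S(m)'.

If S(m), then H(m).


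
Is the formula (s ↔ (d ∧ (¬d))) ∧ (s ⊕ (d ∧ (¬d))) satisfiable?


Check all 4 assignments over {d, s}:
d | s | φ
---------
F | F | F
T | F | F
F | T | F
T | T | F
No assignment makes the formula true.

Unsatisfiable.


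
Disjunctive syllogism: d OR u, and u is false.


Disjunctive syllogism: from (P ∨ Q) and ¬P, infer Q.
One disjunct, 'u', is ruled out; the other must hold.

d


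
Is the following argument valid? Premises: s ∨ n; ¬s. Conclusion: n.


This matches the form of disjunctive syllogism: the conclusion follows in every model of the premises.

Valid.


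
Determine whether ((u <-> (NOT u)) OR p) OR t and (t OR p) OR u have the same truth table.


Compare truth tables:
p | t | u | φ | ψ
-----------------
F | F | F | F | F
T | F | F | T | T
F | T | F | T | T
T | T | F | T | T
F | F | T | F | T
T | F | T | T | T
F | T | T | T | T
T | T | T | T | T
They differ at row 5 (p=F, t=F, u=T): φ=F but ψ=T.

No, they are not logically equivalent.


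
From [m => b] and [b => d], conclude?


Hypothetical syllogism: from (P → Q) and (Q → R), infer (P → R).
Chain the two implications through the shared middle term 'b'.

m => d


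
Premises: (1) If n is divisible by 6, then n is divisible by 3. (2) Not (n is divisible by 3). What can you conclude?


Modus tollens: from (P → Q) and ¬Q, infer ¬P.
Q = 'n is divisible by 3' is denied; since P → Q, P must also fail.

Not (n is divisible by 6).


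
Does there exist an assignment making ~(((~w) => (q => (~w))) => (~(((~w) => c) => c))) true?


Search for a satisfying assignment over {c, q, w}.
Try c=False, q=False, w=False: the formula evaluates to True.
A satisfying assignment exists.

Satisfiable.


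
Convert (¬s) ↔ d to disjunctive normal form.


Step 1: (¬s) ↔ d is true exactly when both agree: ((¬s) ∧ d) ∨ (¬(¬s) ∧ ¬d).
Step 2: Eliminate any double negations (¬¬X = X).

((¬s) ∧ d) ∨ (s ∧ (¬d))


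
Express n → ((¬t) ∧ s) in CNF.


Step 1: Rewrite n → ((¬t) ∧ s) as ¬n ∨ ((¬t) ∧ s).
Step 2: Distribute ∨ over ∧.

((¬n) ∨ (¬t)) ∧ ((¬n) ∨ s)


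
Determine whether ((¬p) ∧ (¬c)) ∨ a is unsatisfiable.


Truth table over {a, c, p}:
a | c | p | φ
-------------
F | F | F | T
T | F | F | T
F | T | F | F
T | T | F | T
F | F | T | F
T | F | T | T
F | T | T | F
T | T | T | T
Satisfying assignment at row 1: a=F, c=F, p=F gives T.

No, it is not a contradiction.


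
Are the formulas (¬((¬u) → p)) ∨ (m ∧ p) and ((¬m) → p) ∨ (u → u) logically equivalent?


Compare truth tables:
m | p | u | φ | ψ
-----------------
F | F | F | T | T
T | F | F | T | T
F | T | F | F | T
T | T | F | T | T
F | F | T | F | T
T | F | T | F | T
F | T | T | F | T
T | T | T | T | T
They differ at row 3 (m=F, p=T, u=F): φ=F but ψ=T.

No, they are not logically equivalent.


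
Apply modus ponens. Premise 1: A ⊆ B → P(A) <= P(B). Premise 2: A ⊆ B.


Modus ponens: from (P → Q) and P, infer Q.
P = 'A ⊆ B' is asserted, and P → Q holds, so Q follows.

P(A) <= P(B).


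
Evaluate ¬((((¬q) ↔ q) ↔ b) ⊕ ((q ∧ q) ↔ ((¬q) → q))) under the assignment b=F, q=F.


Substitute b=F, q=F:
¬q = T
(¬q) ↔ q = T ↔ F = F
((¬q) ↔ q) ↔ b = F ↔ F = T
q ∧ q = F ∧ F = F
¬q = T
(¬q) → q = T → F = F
(q ∧ q) ↔ ((¬q) → q) = F ↔ F = T
(((¬q) ↔ q) ↔ b) ⊕ ((q ∧ q) ↔ ((¬q) → q)) = T ⊕ T = F
¬((((¬q) ↔ q) ↔ b) ⊕ ((q ∧ q) ↔ ((¬q) → q))) = T

T


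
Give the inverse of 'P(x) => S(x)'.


The inverse of (P → Q) is (¬P → ¬Q). It is equivalent to the converse, not to the original.
Here P = 'P(x)' and Q = 'S(x)'.

If not (P(x)), then not (S(x)).


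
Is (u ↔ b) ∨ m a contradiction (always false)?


Truth table over {b, m, u}:
b | m | u | φ
-------------
F | F | F | T
T | F | F | F
F | T | F | T
T | T | F | T
F | F | T | F
T | F | T | T
F | T | T | T
T | T | T | T
Satisfying assignment at row 1: b=F, m=F, u=F gives T.

No, it is not a contradiction.


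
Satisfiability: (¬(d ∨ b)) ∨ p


Search for a satisfying assignment over {b, d, p}.
Try b=F, d=F, p=F: the formula evaluates to T.
A satisfying assignment exists.

Satisfiable.


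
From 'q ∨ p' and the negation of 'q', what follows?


Disjunctive syllogism: from (P ∨ Q) and ¬P, infer Q.
One disjunct, 'q', is ruled out; the other must hold.

p


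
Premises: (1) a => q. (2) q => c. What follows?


Hypothetical syllogism: from (P → Q) and (Q → R), infer (P → R).
Chain the two implications through the shared middle term 'q'.

a => c


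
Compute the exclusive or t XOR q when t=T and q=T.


Exclusive or is true when exactly one operand is true.
Substitute: t=T, q=T.
T XOR T evaluates to F.

F


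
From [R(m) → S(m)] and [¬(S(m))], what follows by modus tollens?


Modus tollens: from (P → Q) and ¬Q, infer ¬P.
Q = 'S(m)' is denied; since P → Q, P must also fail.

Not (R(m)).


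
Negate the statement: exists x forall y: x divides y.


Negation flips each quantifier (∀↔∃) and negates the inner predicate.
¬(exists x forall y: φ) = forall x exists y: ¬φ.

forall x exists y: ~(x divides y)


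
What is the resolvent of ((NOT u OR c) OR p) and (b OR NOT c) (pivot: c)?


The clauses contain complementary literals c and NOTc.
Resolution eliminates this pair and disjoins the remaining literals (merging duplicates).

((p OR NOT u) OR b)


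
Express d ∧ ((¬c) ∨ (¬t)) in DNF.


Step 1: Distribute ∧ over ∨: d ∧ ((¬c) ∨ (¬t)) = (d ∧ (¬c)) ∨ (d ∧ (¬t)).

(d ∧ (¬c)) ∨ (d ∧ (¬t))


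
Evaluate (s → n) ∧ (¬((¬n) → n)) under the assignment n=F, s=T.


Substitute n=F, s=T:
s → n = T → F = F
¬n = T
(¬n) → n = T → F = F
¬((¬n) → n) = T
(s → n) ∧ (¬((¬n) → n)) = F ∧ T = F

F


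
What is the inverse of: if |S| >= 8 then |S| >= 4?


The inverse of (P → Q) is (¬P → ¬Q). It is equivalent to the converse, not to the original.
Here P = '|S| >= 8' and Q = '|S| >= 4'.

If not (|S| >= 8), then not (|S| >= 4).


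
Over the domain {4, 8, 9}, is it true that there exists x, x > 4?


Evaluate the predicate on each element: 4:F, 8:T, 9:T.
Witness x = 8 satisfies the predicate.

T


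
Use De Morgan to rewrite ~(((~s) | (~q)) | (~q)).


De Morgan: the negation of a disjunction is the conjunction of the negations.
Distribute ~ across |, flipping it to &, and negate each literal.

(s & q) & q


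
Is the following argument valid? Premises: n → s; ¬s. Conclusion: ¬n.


This matches the form of modus tollens: the conclusion follows in every model of the premises.

Valid.


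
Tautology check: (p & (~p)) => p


Build the truth table over {p}:
p | φ
-----
False | True
True | True
Every row evaluates to true.

Yes, it is a tautology.


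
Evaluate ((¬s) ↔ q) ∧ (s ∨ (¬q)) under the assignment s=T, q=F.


Substitute s=T, q=F:
¬s = F
(¬s) ↔ q = F ↔ F = T
¬q = T
s ∨ (¬q) = T ∨ T = T
((¬s) ↔ q) ∧ (s ∨ (¬q)) = T ∧ T = T

T


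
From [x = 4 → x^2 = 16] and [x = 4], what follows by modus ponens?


Modus ponens: from (P → Q) and P, infer Q.
P = 'x = 4' is asserted, and P → Q holds, so Q follows.

x^2 = 16.


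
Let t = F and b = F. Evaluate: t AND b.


Conjunction is true only when both operands are true.
Substitute: t=F, b=F.
F AND F evaluates to F.

F


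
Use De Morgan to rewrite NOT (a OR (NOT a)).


De Morgan: the negation of a disjunction is the conjunction of the negations.
Distribute NOT across OR, flipping it to AND, and negate each literal.

(NOT a) AND a


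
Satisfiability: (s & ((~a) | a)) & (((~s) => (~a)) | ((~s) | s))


Search for a satisfying assignment over {a, s}.
Try a=False, s=True: the formula evaluates to True.
A satisfying assignment exists.

Satisfiable.


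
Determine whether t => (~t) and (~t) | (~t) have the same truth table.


Compare truth tables:
t | φ | ψ
---------
False | True | True
True | False | False
The columns φ and ψ agree on every row.

Yes, they are logically equivalent.


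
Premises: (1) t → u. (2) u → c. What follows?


Hypothetical syllogism: from (P → Q) and (Q → R), infer (P → R).
Chain the two implications through the shared middle term 'u'.

t → c


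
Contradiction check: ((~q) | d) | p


Truth table over {d, p, q}:
d | p | q | φ
-------------
False | False | False | True
True | False | False | True
False | True | False | True
True | True | False | True
False | False | True | False
True | False | True | True
False | True | True | True
True | True | True | True
Satisfying assignment at row 1: d=False, p=False, q=False gives True.

No, it is not a contradiction.


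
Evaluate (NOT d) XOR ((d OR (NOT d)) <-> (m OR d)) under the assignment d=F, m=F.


Substitute d=F, m=F:
NOT d = T
NOT d = T
d OR (NOT d) = F OR T = T
m OR d = F OR F = F
(d OR (NOT d)) <-> (m OR d) = T <-> F = F
(NOT d) XOR ((d OR (NOT d)) <-> (m OR d)) = T XOR F = T

T


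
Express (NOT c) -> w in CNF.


Step 1: Rewrite (¬c) → w as ¬(¬c) ∨ w.
Step 2: Eliminate any double negations (¬¬X = X).

c OR w


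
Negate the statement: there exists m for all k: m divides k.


Negation flips each quantifier (∀↔∃) and negates the inner predicate.
¬(there exists m for all k: φ) = for all m there exists k: ¬φ.

for all m there exists k: NOT(m divides k)


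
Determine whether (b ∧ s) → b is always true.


Build the truth table over {b, s}:
b | s | φ
---------
F | F | T
T | F | T
F | T | T
T | T | T
Every row evaluates to true.

Yes, it is a tautology.


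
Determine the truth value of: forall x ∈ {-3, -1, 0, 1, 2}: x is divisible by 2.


Evaluate the predicate on each element: -3:False, -1:False, 0:True, 1:False, 2:True.
Counterexample x = -3 fails the predicate.

False


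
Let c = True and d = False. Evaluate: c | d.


Disjunction is false only when both operands are false.
Substitute: c=True, d=False.
True | False evaluates to True.

True


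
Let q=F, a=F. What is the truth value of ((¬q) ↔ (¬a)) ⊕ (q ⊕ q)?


Substitute q=F, a=F:
¬q = T
¬a = T
(¬q) ↔ (¬a) = T ↔ T = T
q ⊕ q = F ⊕ F = F
((¬q) ↔ (¬a)) ⊕ (q ⊕ q) = T ⊕ F = T

T


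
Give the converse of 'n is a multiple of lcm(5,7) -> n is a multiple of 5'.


The converse of (P → Q) is (Q → P). It is not in general equivalent to the original.
Here P = 'n is a multiple of lcm(5,7)' and Q = 'n is a multiple of 5'.

If n is a multiple of 5, then n is a multiple of lcm(5,7).


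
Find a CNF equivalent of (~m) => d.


Step 1: Rewrite (¬m) → d as ¬(¬m) ∨ d.
Step 2: Eliminate any double negations (¬¬X = X).

m | d


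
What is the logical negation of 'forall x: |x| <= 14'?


¬(forall x: φ) = exists x: ¬φ, and ¬(exists x: φ) = forall x: ¬φ.
Apply to the universal statement.

exists x: ~(|x| <= 14)


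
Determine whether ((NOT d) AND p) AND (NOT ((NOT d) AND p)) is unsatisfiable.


Truth table over {d, p}:
d | p | φ
---------
F | F | F
T | F | F
F | T | F
T | T | F
Every row is false.

Yes, it is a contradiction.


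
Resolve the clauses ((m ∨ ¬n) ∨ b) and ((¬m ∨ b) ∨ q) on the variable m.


The clauses contain complementary literals m and ¬m.
Resolution eliminates this pair and disjoins the remaining literals (merging duplicates).

((b ∨ ¬n) ∨ q)


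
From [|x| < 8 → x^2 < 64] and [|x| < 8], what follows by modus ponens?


Modus ponens: from (P → Q) and P, infer Q.
P = '|x| < 8' is asserted, and P → Q holds, so Q follows.

x^2 < 64.


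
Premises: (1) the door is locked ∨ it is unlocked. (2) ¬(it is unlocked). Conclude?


Disjunctive syllogism: from (P ∨ Q) and ¬P, infer Q.
One disjunct, 'it is unlocked', is ruled out; the other must hold.

the door is locked


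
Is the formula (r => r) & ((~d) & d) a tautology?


Build the truth table over {d, r}:
d | r | φ
---------
False | False | False
True | False | False
False | True | False
True | True | False
Counterexample at row 1: with d=False, r=False, the formula is False.

No, it is not a tautology.


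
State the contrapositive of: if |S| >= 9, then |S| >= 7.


The contrapositive of (P → Q) is (¬Q → ¬P); it is logically equivalent to the original.
Here P = '|S| >= 9' and Q = '|S| >= 7'.

If not (|S| >= 7), then not (|S| >= 9).


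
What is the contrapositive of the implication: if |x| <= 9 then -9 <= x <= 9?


The contrapositive of (P → Q) is (¬Q → ¬P); it is logically equivalent to the original.
Here P = '|x| <= 9' and Q = '-9 <= x <= 9'.

If not (-9 <= x <= 9), then not (|x| <= 9).


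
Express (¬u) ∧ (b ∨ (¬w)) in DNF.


Step 1: Distribute ∧ over ∨: (¬u) ∧ (b ∨ (¬w)) = ((¬u) ∧ b) ∨ ((¬u) ∧ (¬w)).

((¬u) ∧ b) ∨ ((¬u) ∧ (¬w))


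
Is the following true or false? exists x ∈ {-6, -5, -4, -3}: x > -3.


Evaluate the predicate on each element: -6:False, -5:False, -4:False, -3:False.
No element satisfies the predicate.

False


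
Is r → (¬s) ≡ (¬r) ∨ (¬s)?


Compare truth tables:
r | s | φ | ψ
-------------
F | F | T | T
T | F | T | T
F | T | T | T
T | T | F | F
The columns φ and ψ agree on every row.

Yes, they are logically equivalent.


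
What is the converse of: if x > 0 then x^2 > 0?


The converse of (P → Q) is (Q → P). It is not in general equivalent to the original.
Here P = 'x > 0' and Q = 'x^2 > 0'.

If x^2 > 0, then x > 0.


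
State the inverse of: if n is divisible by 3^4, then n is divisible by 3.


The inverse of (P → Q) is (¬P → ¬Q). It is equivalent to the converse, not to the original.
Here P = 'n is divisible by 3^4' and Q = 'n is divisible by 3'.

If not (n is divisible by 3^4), then not (n is divisible by 3).


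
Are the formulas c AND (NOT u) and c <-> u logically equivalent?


Compare truth tables:
c | u | φ | ψ
-------------
F | F | F | T
T | F | T | F
F | T | F | F
T | T | F | T
They differ at row 1 (c=F, u=F): φ=F but ψ=T.

No, they are not logically equivalent.


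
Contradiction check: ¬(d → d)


Truth table over {d}:
d | φ
-----
F | F
T | F
Every row is false.

Yes, it is a contradiction.


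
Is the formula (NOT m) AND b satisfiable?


Search for a satisfying assignment over {b, m}.
Try b=T, m=F: the formula evaluates to T.
A satisfying assignment exists.

Satisfiable.


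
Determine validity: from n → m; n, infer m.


This matches the form of modus ponens: the conclusion follows in every model of the premises.

Valid.


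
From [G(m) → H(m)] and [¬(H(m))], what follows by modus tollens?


Modus tollens: from (P → Q) and ¬Q, infer ¬P.
Q = 'H(m)' is denied; since P → Q, P must also fail.

Not (G(m)).


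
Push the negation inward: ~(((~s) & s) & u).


De Morgan: the negation of a conjunction is the disjunction of the negations.
Distribute ~ across &, flipping it to |, and negate each literal.

(s | (~s)) | (~u)


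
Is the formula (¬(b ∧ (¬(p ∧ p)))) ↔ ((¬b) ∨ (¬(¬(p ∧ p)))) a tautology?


Build the truth table over {b, p}:
b | p | φ
---------
F | F | T
T | F | T
F | T | T
T | T | T
Every row evaluates to true.

Yes, it is a tautology.


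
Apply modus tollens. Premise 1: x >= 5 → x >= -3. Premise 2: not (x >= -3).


Modus tollens: from (P → Q) and ¬Q, infer ¬P.
Q = 'x >= -3' is denied; since P → Q, P must also fail.

Not (x >= 5).


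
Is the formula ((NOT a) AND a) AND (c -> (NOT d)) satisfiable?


Check all 8 assignments over {a, c, d}:
a | c | d | φ
-------------
F | F | F | F
T | F | F | F
F | T | F | F
T | T | F | F
F | F | T | F
T | F | T | F
F | T | T | F
T | T | T | F
No assignment makes the formula true.

Unsatisfiable.


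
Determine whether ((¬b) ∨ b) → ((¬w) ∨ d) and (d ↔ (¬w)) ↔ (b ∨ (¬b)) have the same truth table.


Compare truth tables:
b | d | w | φ | ψ
-----------------
F | F | F | T | F
T | F | F | T | F
F | T | F | T | T
T | T | F | T | T
F | F | T | F | T
T | F | T | F | T
F | T | T | T | F
T | T | T | T | F
They differ at row 1 (b=F, d=F, w=F): φ=T but ψ=F.

No, they are not logically equivalent.


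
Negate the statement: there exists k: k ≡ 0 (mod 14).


¬(for all x: φ) = there exists x: ¬φ, and ¬(there exists x: φ) = for all x: ¬φ.
Apply to the existential statement.

for all k: NOT(k ≡ 0 (mod 14))


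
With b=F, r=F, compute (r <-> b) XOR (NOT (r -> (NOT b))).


Substitute b=F, r=F:
r <-> b = F <-> F = T
NOT b = T
r -> (NOT b) = F -> T = T
NOT (r -> (NOT b)) = F
(r <-> b) XOR (NOT (r -> (NOT b))) = T XOR F = T

T


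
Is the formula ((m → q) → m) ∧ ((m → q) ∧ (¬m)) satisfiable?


Check all 4 assignments over {m, q}:
m | q | φ
---------
F | F | F
T | F | F
F | T | F
T | T | F
No assignment makes the formula true.

Unsatisfiable.


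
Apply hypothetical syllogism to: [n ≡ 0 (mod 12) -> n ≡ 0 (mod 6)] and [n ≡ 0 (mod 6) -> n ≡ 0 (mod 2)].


Hypothetical syllogism: from (P → Q) and (Q → R), infer (P → R).
Chain the two implications through the shared middle term 'n ≡ 0 (mod 6)'.

n ≡ 0 (mod 12) -> n ≡ 0 (mod 2)


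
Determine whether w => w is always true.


Build the truth table over {w}:
w | φ
-----
False | True
True | True
Every row evaluates to true.

Yes, it is a tautology.


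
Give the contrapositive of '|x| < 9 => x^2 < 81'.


The contrapositive of (P → Q) is (¬Q → ¬P); it is logically equivalent to the original.
Here P = '|x| < 9' and Q = 'x^2 < 81'.

If not (x^2 < 81), then not (|x| < 9).


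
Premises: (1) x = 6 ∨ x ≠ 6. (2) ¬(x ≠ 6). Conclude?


Disjunctive syllogism: from (P ∨ Q) and ¬P, infer Q.
One disjunct, 'x ≠ 6', is ruled out; the other must hold.

x = 6


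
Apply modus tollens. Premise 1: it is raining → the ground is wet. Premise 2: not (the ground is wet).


Modus tollens: from (P → Q) and ¬Q, infer ¬P.
Q = 'the ground is wet' is denied; since P → Q, P must also fail.

Not (it is raining).


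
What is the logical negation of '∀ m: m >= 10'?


¬(∀ x: φ) = ∃ x: ¬φ, and ¬(∃ x: φ) = ∀ x: ¬φ.
Apply to the universal statement.

∃ m: ¬(m >= 10)


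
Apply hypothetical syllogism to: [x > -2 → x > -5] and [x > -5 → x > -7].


Hypothetical syllogism: from (P → Q) and (Q → R), infer (P → R).
Chain the two implications through the shared middle term 'x > -5'.

x > -2 → x > -7


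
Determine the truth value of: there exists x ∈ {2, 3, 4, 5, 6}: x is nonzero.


Evaluate the predicate on each element: 2:T, 3:T, 4:T, 5:T, 6:T.
Witness x = 2 satisfies the predicate.

T


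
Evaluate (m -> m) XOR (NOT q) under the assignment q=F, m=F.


Substitute q=F, m=F:
m -> m = F -> F = T
NOT q = T
(m -> m) XOR (NOT q) = T XOR T = F

F


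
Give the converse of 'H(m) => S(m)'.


The converse of (P → Q) is (Q → P). It is not in general equivalent to the original.
Here P = 'H(m)' and Q = 'S(m)'.

If S(m), then H(m).


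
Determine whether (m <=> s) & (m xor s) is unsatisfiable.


Truth table over {m, s}:
m | s | φ
---------
False | False | False
True | False | False
False | True | False
True | True | False
Every row is false.

Yes, it is a contradiction.


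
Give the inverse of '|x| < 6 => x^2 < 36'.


The inverse of (P → Q) is (¬P → ¬Q). It is equivalent to the converse, not to the original.
Here P = '|x| < 6' and Q = 'x^2 < 36'.

If not (|x| < 6), then not (x^2 < 36).


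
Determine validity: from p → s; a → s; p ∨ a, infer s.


This matches the form of proof by cases: the conclusion follows in every model of the premises.

Valid.


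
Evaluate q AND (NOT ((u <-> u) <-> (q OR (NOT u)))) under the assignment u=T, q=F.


Substitute u=T, q=F:
u <-> u = T <-> T = T
NOT u = F
q OR (NOT u) = F OR F = F
(u <-> u) <-> (q OR (NOT u)) = T <-> F = F
NOT ((u <-> u) <-> (q OR (NOT u))) = T
q AND (NOT ((u <-> u) <-> (q OR (NOT u)))) = F AND T = F

F


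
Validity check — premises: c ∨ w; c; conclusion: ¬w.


This is affirming a disjunct (fallacy). There exist truth assignments where the premises are all true but the conclusion is false.

Invalid.


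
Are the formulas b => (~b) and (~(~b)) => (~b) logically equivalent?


Compare truth tables:
b | φ | ψ
---------
False | True | True
True | False | False
The columns φ and ψ agree on every row.

Yes, they are logically equivalent.


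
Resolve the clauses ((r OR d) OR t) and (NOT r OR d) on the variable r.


The clauses contain complementary literals r and NOTr.
Resolution eliminates this pair and disjoins the remaining literals (merging duplicates).

(d OR t)


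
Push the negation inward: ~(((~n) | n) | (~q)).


De Morgan: the negation of a disjunction is the conjunction of the negations.
Distribute ~ across |, flipping it to &, and negate each literal.

(n & (~n)) & q


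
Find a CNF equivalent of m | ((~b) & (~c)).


Step 1: Distribute ∨ over ∧: m ∨ ((¬b) ∧ (¬c)) = (m ∨ (¬b)) ∧ (m ∨ (¬c)).

(m | (~b)) & (m | (~c))


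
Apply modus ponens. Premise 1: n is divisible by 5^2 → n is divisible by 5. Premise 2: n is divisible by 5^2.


Modus ponens: from (P → Q) and P, infer Q.
P = 'n is divisible by 5^2' is asserted, and P → Q holds, so Q follows.

n is divisible by 5.


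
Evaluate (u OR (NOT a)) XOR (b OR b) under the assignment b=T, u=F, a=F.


Substitute b=T, u=F, a=F:
NOT a = T
u OR (NOT a) = F OR T = T
b OR b = T OR T = T
(u OR (NOT a)) XOR (b OR b) = T XOR T = F

F


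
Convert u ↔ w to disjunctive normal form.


Step 1: u ↔ w is true exactly when both agree: (u ∧ w) ∨ (¬u ∧ ¬w).

(u ∧ w) ∨ ((¬u) ∧ (¬w))


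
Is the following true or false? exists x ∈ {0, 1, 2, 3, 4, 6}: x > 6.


Evaluate the predicate on each element: 0:False, 1:False, 2:False, 3:False, 4:False, 6:False.
No element satisfies the predicate.

False


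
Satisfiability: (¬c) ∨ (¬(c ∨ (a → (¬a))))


Search for a satisfying assignment over {a, c}.
Try a=F, c=F: the formula evaluates to T.
A satisfying assignment exists.

Satisfiable.


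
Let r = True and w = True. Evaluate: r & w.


Conjunction is true only when both operands are true.
Substitute: r=True, w=True.
True & True evaluates to True.

True


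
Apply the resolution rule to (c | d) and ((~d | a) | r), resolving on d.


The clauses contain complementary literals d and ~d.
Resolution eliminates this pair and disjoins the remaining literals (merging duplicates).

((c | r) | a)


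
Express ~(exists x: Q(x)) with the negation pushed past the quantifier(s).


¬(forall x: φ) = exists x: ¬φ, and ¬(exists x: φ) = forall x: ¬φ.
Apply to the existential statement.

forall x: ~(Q(x))


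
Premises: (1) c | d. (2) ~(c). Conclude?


Disjunctive syllogism: from (P ∨ Q) and ¬P, infer Q.
One disjunct, 'c', is ruled out; the other must hold.

d


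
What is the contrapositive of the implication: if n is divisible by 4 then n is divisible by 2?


The contrapositive of (P → Q) is (¬Q → ¬P); it is logically equivalent to the original.
Here P = 'n is divisible by 4' and Q = 'n is divisible by 2'.

If not (n is divisible by 2), then not (n is divisible by 4).
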